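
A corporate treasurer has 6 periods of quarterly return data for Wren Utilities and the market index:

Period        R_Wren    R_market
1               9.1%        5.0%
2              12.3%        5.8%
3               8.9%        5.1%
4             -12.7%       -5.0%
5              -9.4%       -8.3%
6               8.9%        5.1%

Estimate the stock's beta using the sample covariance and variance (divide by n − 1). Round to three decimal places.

Mean R_i = (9.1 + 12.3 + 8.9 − 12.7 − 9.4 + 8.9) / 6 = 2.8500%
Mean R_m = (5.0 + 5.8 + 5.1 − 5.0 − 8.3 + 5.1) / 6 = 1.2833%
Σ(R_i − R̄_i)(R_m − R̄_m) = 327.1950  ⇒  Cov = 327.1950 / 5 = 65.4390
Σ(R_m − R̄_m)² = 194.6683  ⇒  Var(R_m) = 194.6683 / 5 = 38.9337
β = Cov / Var(R_m) = 65.4390 / 38.9337 = 1.6808

1.681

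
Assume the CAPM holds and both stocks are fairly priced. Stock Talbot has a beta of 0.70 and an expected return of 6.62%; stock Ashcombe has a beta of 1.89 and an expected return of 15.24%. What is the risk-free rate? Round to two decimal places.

1.55%

Both satisfy E(R) = R_f + β·MRP, so the slope of the SML is
MRP = (15.24% − 6.62%) / (1.89 − 0.70) = 8.62% / 1.19 = 7.2437%
R_f = E(R_Talbot) − β_Talbot·MRP = 6.62% − 0.70 × 7.2437% = 1.5494%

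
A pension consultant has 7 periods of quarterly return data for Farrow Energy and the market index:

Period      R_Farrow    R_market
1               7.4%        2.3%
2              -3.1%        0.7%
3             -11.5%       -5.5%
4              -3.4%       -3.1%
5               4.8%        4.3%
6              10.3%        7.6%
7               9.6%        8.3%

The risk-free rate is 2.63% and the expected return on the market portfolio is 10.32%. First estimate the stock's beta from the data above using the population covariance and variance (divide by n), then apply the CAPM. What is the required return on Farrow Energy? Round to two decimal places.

14.04%

Mean R_i = (7.4 − 3.1 − 11.5 − 3.4 + 4.8 + 10.3 + 9.6) / 7 = 2.0143%
Mean R_m = (2.3 + 0.7 − 5.5 − 3.1 + 4.3 + 7.6 + 8.3) / 7 = 2.0857%
Σ(R_i − R̄_i)(R_m − R̄_m) = 237.8314  ⇒  Cov = 237.8314 / 7 = 33.9759
Σ(R_m − R̄_m)² = 160.3286  ⇒  Var(R_m) = 160.3286 / 7 = 22.9041
β = Cov / Var(R_m) = 33.9759 / 22.9041 = 1.4834
MRP = 10.32% − 2.63% = 7.69%
E(R) = R_f + β × MRP = 2.63% + 1.4834 × 7.69% = 14.04%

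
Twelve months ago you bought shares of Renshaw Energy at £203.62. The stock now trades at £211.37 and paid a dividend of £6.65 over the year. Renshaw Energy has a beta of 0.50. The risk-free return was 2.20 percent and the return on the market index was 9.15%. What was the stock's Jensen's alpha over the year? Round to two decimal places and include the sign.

Realised HPR = (P1 + D1 − P0) / P0 = (211.37 + 6.65 − 203.62) / 203.62 = 14.40 / 203.62 = 7.0720%
MRP = 9.15% − 2.20% = 6.95%
CAPM required = R_f + β·MRP = 2.20% + 0.50 × 6.95% = 5.6750%
α = realised − required = 7.0720% − 5.6750% = +1.40%

+1.40%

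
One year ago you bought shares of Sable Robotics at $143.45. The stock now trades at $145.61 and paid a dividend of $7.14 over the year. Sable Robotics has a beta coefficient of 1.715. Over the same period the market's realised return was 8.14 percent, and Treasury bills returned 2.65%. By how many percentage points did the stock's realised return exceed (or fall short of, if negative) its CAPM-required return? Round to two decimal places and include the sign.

Realised HPR = (P1 + D1 − P0) / P0 = (145.61 + 7.14 − 143.45) / 143.45 = 9.30 / 143.45 = 6.4831%
MRP = 8.14% − 2.65% = 5.49%
CAPM required = R_f + β·MRP = 2.65% + 1.715 × 5.49% = 12.06535%
α = realised − required = 6.4831% − 12.06535% = -5.58%

-5.58%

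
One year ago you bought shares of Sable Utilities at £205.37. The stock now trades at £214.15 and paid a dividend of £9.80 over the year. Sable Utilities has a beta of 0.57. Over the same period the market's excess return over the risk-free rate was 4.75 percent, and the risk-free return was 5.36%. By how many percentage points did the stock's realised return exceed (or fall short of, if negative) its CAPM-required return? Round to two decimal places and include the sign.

+0.98%

Realised HPR = (P1 + D1 − P0) / P0 = (214.15 + 9.80 − 205.37) / 205.37 = 18.58 / 205.37 = 9.0471%
CAPM required = R_f + β·MRP = 5.36% + 0.57 × 4.75% = 8.0675%
α = realised − required = 9.0471% − 8.0675% = +0.98%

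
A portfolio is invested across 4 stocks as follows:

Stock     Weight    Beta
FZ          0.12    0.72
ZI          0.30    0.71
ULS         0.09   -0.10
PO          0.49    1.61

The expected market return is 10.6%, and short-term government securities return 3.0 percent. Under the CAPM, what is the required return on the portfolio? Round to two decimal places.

β_P = Σ w_i β_i = 0.12×0.72 + 0.30×0.71 + 0.09×-0.10 + 0.49×1.61 = 1.0793
MRP = 10.6% − 3.0% = 7.60%
E(R_P) = R_f + β_P × MRP = 3.0% + 1.0793 × 7.6% = 11.20%

11.20%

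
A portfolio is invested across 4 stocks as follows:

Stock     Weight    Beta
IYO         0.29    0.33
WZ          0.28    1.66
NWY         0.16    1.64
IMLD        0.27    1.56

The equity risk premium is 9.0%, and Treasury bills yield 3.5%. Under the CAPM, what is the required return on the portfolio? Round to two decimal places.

14.70%

β_P = Σ w_i β_i = 0.29×0.33 + 0.28×1.66 + 0.16×1.64 + 0.27×1.56 = 1.2441
E(R_P) = R_f + β_P × MRP = 3.5% + 1.2441 × 9.0% = 14.70%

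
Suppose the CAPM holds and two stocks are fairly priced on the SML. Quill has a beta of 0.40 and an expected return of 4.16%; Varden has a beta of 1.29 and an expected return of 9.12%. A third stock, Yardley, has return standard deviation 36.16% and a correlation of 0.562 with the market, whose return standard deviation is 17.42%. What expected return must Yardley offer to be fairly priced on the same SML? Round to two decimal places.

MRP = (9.12% − 4.16%) / (1.29 − 0.40) = 5.5730%
R_f = 4.16% − 0.40 × 5.5730% = 1.9308%
β_Yardley = ρ·σ_i/σ_m = 0.562 × 36.16 / 17.42 = 1.1666
E(R_Yardley) = R_f + β × MRP = 1.9308% + 1.1666 × 5.5730% = 8.43%

8.43%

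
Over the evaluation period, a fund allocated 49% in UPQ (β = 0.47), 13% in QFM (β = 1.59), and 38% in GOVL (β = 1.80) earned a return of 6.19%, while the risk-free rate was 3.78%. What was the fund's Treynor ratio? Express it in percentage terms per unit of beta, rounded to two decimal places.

β_P = 0.49×0.47 + 0.13×1.59 + 0.38×1.80 = 1.1210
Treynor = (R_P − R_f) / β_P = (6.19% − 3.78%) / 1.1210 = 2.41% / 1.1210 = 2.15%

2.15%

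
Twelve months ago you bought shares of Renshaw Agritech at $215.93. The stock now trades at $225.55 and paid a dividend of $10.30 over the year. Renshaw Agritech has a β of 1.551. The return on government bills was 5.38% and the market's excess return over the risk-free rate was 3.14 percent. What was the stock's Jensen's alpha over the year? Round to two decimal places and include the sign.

-1.02%

Realised HPR = (P1 + D1 − P0) / P0 = (225.55 + 10.30 − 215.93) / 215.93 = 19.92 / 215.93 = 9.2252%
CAPM required = R_f + β·MRP = 5.38% + 1.551 × 3.14% = 10.25014%
α = realised − required = 9.2252% − 10.25014% = -1.02%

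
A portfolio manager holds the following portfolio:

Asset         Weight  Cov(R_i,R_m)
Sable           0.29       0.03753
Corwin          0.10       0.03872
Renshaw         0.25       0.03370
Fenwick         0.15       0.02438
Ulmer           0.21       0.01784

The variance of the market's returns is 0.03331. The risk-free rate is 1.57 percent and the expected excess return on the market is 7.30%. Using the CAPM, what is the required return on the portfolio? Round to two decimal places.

β_Sable = 0.03753 / 0.03331 = 1.1267
β_Corwin = 0.03872 / 0.03331 = 1.1624
β_Renshaw = 0.03370 / 0.03331 = 1.0117
β_Fenwick = 0.02438 / 0.03331 = 0.7319
β_Ulmer = 0.01784 / 0.03331 = 0.5356
β_P = Σ w_i β_i = 0.29×1.1267 + 0.10×1.1624 + 0.25×1.0117 + 0.15×0.7319 + 0.21×0.5356 = 0.9182
E(R_P) = R_f + β_P × MRP = 1.57% + 0.9182 × 7.30% = 8.27%

8.27%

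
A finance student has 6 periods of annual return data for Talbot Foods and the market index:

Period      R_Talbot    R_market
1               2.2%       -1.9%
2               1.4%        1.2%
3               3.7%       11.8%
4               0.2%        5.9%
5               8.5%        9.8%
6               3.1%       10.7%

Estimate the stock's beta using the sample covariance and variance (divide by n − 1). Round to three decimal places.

Mean R_i = (2.2 + 1.4 + 3.7 + 0.2 + 8.5 + 3.1) / 6 = 3.1833%
Mean R_m = (-1.9 + 1.2 + 11.8 + 5.9 + 9.8 + 10.7) / 6 = 6.2500%
Σ(R_i − R̄_i)(R_m − R̄_m) = 39.4350  ⇒  Cov = 39.4350 / 5 = 7.8870
Σ(R_m − R̄_m)² = 155.2550  ⇒  Var(R_m) = 155.2550 / 5 = 31.0510
β = Cov / Var(R_m) = 7.8870 / 31.0510 = 0.2540

0.254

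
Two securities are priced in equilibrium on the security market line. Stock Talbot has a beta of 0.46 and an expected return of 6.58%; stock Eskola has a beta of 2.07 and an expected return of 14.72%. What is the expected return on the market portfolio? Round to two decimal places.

Both satisfy E(R) = R_f + β·MRP, so the slope of the SML is
MRP = (14.72% − 6.58%) / (2.07 − 0.46) = 8.14% / 1.61 = 5.0559%
R_f = E(R_Talbot) − β_Talbot·MRP = 6.58% − 0.46 × 5.0559% = 4.2543%
E(R_m) = R_f + MRP = 4.2543% + 5.0559% = 9.31%

9.31%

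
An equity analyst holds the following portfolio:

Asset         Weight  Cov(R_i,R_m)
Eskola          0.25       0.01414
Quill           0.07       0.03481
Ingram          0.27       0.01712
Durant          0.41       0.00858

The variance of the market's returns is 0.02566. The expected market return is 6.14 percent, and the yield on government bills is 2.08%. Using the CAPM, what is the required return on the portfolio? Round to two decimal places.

4.31%

β_Eskola = 0.01414 / 0.02566 = 0.5511
β_Quill = 0.03481 / 0.02566 = 1.3566
β_Ingram = 0.01712 / 0.02566 = 0.6672
β_Durant = 0.00858 / 0.02566 = 0.3344
β_P = Σ w_i β_i = 0.25×0.5511 + 0.07×1.3566 + 0.27×0.6672 + 0.41×0.3344 = 0.5500
MRP = 6.14% − 2.08% = 4.06%
E(R_P) = R_f + β_P × MRP = 2.08% + 0.5500 × 4.06% = 4.31%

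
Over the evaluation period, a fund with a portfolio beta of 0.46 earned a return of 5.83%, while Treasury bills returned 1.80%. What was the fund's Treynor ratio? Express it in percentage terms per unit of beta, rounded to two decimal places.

8.76%

Treynor = (R_P − R_f) / β_P = (5.83% − 1.80%) / 0.4600 = 4.03% / 0.4600 = 8.76%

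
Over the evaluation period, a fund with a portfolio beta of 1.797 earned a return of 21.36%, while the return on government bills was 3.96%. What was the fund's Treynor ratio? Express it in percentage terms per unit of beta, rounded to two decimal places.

Treynor = (R_P − R_f) / β_P = (21.36% − 3.96%) / 1.7970 = 17.40% / 1.7970 = 9.68%

9.68%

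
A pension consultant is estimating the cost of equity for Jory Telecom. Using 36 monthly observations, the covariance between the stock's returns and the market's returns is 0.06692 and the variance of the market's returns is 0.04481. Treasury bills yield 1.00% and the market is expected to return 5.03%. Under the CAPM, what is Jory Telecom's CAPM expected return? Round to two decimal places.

β = Cov(R_i, R_m) / Var(R_m) = 0.06692 / 0.04481 = 1.4934
MRP = 5.03% − 1.00% = 4.03%
E(R) = R_f + β × MRP = 1.00% + 1.4934 × 4.03% = 7.02%

7.02%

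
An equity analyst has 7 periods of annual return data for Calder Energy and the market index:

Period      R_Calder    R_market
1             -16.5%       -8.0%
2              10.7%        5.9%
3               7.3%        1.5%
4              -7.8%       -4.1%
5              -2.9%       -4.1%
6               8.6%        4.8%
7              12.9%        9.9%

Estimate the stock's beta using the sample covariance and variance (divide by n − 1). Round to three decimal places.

Mean R_i = (-16.5 + 10.7 + 7.3 − 7.8 − 2.9 + 8.6 + 12.9) / 7 = 1.7571%
Mean R_m = (-8.0 + 5.9 + 1.5 − 4.1 − 4.1 + 4.8 + 9.9) / 7 = 0.8429%
Σ(R_i − R̄_i)(R_m − R̄_m) = 408.5729  ⇒  Cov = 408.5729 / 6 = 68.0955
Σ(R_m − R̄_m)² = 250.7571  ⇒  Var(R_m) = 250.7571 / 6 = 41.7929
β = Cov / Var(R_m) = 68.0955 / 41.7929 = 1.6294

1.629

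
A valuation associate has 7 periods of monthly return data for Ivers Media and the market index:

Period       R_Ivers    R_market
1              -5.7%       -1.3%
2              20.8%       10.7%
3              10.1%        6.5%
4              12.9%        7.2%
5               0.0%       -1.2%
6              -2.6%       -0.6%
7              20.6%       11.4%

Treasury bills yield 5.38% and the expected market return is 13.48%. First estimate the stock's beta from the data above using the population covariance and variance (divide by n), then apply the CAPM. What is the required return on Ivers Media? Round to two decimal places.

Mean R_i = (-5.7 + 20.8 + 10.1 + 12.9 + 0.0 − 2.6 + 20.6) / 7 = 8.0143%
Mean R_m = (-1.3 + 10.7 + 6.5 + 7.2 − 1.2 − 0.6 + 11.4) / 7 = 4.6714%
Σ(R_i − R̄_i)(R_m − R̄_m) = 362.8329  ⇒  Cov = 362.8329 / 7 = 51.8333
Σ(R_m − R̄_m)² = 189.2743  ⇒  Var(R_m) = 189.2743 / 7 = 27.0392
β = Cov / Var(R_m) = 51.8333 / 27.0392 = 1.9170
MRP = 13.48% − 5.38% = 8.10%
E(R) = R_f + β × MRP = 5.38% + 1.9170 × 8.10% = 20.91%

20.91%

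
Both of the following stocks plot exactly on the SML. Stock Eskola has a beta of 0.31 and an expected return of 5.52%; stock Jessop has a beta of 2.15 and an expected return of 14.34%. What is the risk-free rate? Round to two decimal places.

Both satisfy E(R) = R_f + β·MRP, so the slope of the SML is
MRP = (14.34% − 5.52%) / (2.15 − 0.31) = 8.82% / 1.84 = 4.7935%
R_f = E(R_Eskola) − β_Eskola·MRP = 5.52% − 0.31 × 4.7935% = 4.0340%

4.03%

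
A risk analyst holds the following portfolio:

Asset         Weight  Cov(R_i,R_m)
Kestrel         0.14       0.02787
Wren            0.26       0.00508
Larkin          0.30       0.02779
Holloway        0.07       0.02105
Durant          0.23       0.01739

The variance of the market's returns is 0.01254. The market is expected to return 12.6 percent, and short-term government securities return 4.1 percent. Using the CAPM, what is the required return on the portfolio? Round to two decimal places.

17.00%

β_Kestrel = 0.02787 / 0.01254 = 2.2225
β_Wren = 0.00508 / 0.01254 = 0.4051
β_Larkin = 0.02779 / 0.01254 = 2.2161
β_Holloway = 0.02105 / 0.01254 = 1.6786
β_Durant = 0.01739 / 0.01254 = 1.3868
β_P = Σ w_i β_i = 0.14×2.2225 + 0.26×0.4051 + 0.30×2.2161 + 0.07×1.6786 + 0.23×1.3868 = 1.5178
MRP = 12.6% − 4.1% = 8.50%
E(R_P) = R_f + β_P × MRP = 4.1% + 1.5178 × 8.5% = 17.00%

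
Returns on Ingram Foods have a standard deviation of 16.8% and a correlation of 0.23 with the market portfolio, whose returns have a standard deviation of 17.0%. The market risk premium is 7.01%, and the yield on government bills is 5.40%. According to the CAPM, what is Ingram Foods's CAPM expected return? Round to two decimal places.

β = ρ × σ_i / σ_m = 0.23 × 16.8% / 17.0% = 0.2273
E(R) = 5.40% + 0.2273 × 7.01% = 6.99%

6.99%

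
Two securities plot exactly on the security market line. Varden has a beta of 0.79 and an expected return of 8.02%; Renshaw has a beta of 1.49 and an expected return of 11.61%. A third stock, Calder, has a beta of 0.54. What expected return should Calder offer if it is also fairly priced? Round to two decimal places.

6.74%

MRP (SML slope) = (11.61% − 8.02%) / (1.49 − 0.79) = 3.59% / 0.70 = 5.1286%
R_f (intercept) = 8.02% − 0.79 × 5.1286% = 3.9684%
E(R_Calder) = R_f + β × MRP = 3.9684% + 0.54 × 5.1286% = 6.74%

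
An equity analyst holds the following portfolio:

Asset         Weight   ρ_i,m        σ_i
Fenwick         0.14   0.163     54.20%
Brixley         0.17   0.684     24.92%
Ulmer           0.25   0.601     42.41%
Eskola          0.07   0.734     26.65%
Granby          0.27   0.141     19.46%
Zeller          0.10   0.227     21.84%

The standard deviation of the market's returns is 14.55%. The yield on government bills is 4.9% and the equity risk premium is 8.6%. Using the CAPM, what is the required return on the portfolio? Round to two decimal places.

12.65%

β_Fenwick = 0.163 × 54.20% / 14.55% = 0.6072
β_Brixley = 0.684 × 24.92% / 14.55% = 1.1715
β_Ulmer = 0.601 × 42.41% / 14.55% = 1.7518
β_Eskola = 0.734 × 26.65% / 14.55% = 1.3444
β_Granby = 0.141 × 19.46% / 14.55% = 0.1886
β_Zeller = 0.227 × 21.84% / 14.55% = 0.3407
β_P = Σ w_i β_i = 0.14×0.6072 + 0.17×1.1715 + 0.25×1.7518 + 0.07×1.3444 + 0.27×0.1886 + 0.10×0.3407 = 0.9012
E(R_P) = R_f + β_P × MRP = 4.9% + 0.9012 × 8.6% = 12.65%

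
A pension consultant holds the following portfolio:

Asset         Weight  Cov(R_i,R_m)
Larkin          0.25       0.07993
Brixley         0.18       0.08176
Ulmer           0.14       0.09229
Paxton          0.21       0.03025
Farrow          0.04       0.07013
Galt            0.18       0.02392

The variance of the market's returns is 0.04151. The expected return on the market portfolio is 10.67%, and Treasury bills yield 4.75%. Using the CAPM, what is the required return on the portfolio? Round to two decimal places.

β_Larkin = 0.07993 / 0.04151 = 1.9256
β_Brixley = 0.08176 / 0.04151 = 1.9696
β_Ulmer = 0.09229 / 0.04151 = 2.2233
β_Paxton = 0.03025 / 0.04151 = 0.7287
β_Farrow = 0.07013 / 0.04151 = 1.6895
β_Galt = 0.02392 / 0.04151 = 0.5762
β_P = Σ w_i β_i = 0.25×1.9256 + 0.18×1.9696 + 0.14×2.2233 + 0.21×0.7287 + 0.04×1.6895 + 0.18×0.5762 = 1.4715
MRP = 10.67% − 4.75% = 5.92%
E(R_P) = R_f + β_P × MRP = 4.75% + 1.4715 × 5.92% = 13.46%

13.46%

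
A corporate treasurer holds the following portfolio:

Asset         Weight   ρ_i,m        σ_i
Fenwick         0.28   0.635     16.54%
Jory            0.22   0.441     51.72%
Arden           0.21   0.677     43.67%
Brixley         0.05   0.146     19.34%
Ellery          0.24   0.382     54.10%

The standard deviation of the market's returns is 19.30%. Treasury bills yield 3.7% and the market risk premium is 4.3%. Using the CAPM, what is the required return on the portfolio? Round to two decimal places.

7.99%

β_Fenwick = 0.635 × 16.54% / 19.30% = 0.5442
β_Jory = 0.441 × 51.72% / 19.30% = 1.1818
β_Arden = 0.677 × 43.67% / 19.30% = 1.5318
β_Brixley = 0.146 × 19.34% / 19.30% = 0.1463
β_Ellery = 0.382 × 54.10% / 19.30% = 1.0708
β_P = Σ w_i β_i = 0.28×0.5442 + 0.22×1.1818 + 0.21×1.5318 + 0.05×0.1463 + 0.24×1.0708 = 0.9984
E(R_P) = R_f + β_P × MRP = 3.7% + 0.9984 × 4.3% = 7.99%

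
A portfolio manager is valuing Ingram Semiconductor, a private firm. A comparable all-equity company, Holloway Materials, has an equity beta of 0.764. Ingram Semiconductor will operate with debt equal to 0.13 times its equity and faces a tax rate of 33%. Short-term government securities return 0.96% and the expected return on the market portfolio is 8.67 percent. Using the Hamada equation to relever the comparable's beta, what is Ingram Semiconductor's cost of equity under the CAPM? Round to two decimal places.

β_L = β_U × [1 + (1 − t)(D/E)] = 0.764 × [1 + (1 − 0.33) × 0.13]
    = 0.764 × [1 + 0.67 × 0.13] = 0.764 × 1.0871 = 0.8305
MRP = 8.67% − 0.96% = 7.71%
E(R) = R_f + β_L × MRP = 0.96% + 0.8305 × 7.71% = 7.36%

7.36%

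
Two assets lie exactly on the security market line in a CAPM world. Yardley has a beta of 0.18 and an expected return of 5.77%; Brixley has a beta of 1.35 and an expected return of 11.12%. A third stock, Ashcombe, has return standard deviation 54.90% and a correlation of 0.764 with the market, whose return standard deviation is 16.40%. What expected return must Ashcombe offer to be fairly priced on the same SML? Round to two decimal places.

MRP = (11.12% − 5.77%) / (1.35 − 0.18) = 4.5726%
R_f = 5.77% − 0.18 × 4.5726% = 4.9469%
β_Ashcombe = ρ·σ_i/σ_m = 0.764 × 54.90 / 16.40 = 2.5575
E(R_Ashcombe) = R_f + β × MRP = 4.9469% + 2.5575 × 4.5726% = 16.64%

16.64%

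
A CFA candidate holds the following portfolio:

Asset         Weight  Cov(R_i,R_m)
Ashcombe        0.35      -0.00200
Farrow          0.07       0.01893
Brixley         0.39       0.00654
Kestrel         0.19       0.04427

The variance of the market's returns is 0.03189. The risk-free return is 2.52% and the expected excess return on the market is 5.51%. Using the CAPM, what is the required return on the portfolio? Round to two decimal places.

4.52%

β_Ashcombe = -0.00200 / 0.03189 = -0.0627
β_Farrow = 0.01893 / 0.03189 = 0.5936
β_Brixley = 0.00654 / 0.03189 = 0.2051
β_Kestrel = 0.04427 / 0.03189 = 1.3882
β_P = Σ w_i β_i = 0.35×-0.0627 + 0.07×0.5936 + 0.39×0.2051 + 0.19×1.3882 = 0.3634
E(R_P) = R_f + β_P × MRP = 2.52% + 0.3634 × 5.51% = 4.52%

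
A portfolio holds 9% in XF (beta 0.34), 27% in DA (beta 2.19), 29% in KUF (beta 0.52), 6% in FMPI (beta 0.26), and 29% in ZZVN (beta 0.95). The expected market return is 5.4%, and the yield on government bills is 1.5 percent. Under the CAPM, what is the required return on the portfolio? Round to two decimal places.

β_P = Σ w_i β_i = 0.09×0.34 + 0.27×2.19 + 0.29×0.52 + 0.06×0.26 + 0.29×0.95 = 1.0638
MRP = 5.4% − 1.5% = 3.90%
E(R_P) = R_f + β_P × MRP = 1.5% + 1.0638 × 3.9% = 5.65%

5.65%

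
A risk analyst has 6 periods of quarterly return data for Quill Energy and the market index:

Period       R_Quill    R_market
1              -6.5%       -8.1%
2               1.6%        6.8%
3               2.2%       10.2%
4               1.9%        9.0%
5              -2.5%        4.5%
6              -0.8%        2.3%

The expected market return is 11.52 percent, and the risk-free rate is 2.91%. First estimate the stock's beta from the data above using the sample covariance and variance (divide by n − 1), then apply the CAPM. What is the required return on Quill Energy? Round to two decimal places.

7.08%

Mean R_i = (-6.5 + 1.6 + 2.2 + 1.9 − 2.5 − 0.8) / 6 = -0.6833%
Mean R_m = (-8.1 + 6.8 + 10.2 + 9.0 + 4.5 + 2.3) / 6 = 4.1167%
Σ(R_i − R̄_i)(R_m − R̄_m) = 106.8583  ⇒  Cov = 106.8583 / 5 = 21.3717
Σ(R_m − R̄_m)² = 220.7483  ⇒  Var(R_m) = 220.7483 / 5 = 44.1497
β = Cov / Var(R_m) = 21.3717 / 44.1497 = 0.4841
MRP = 11.52% − 2.91% = 8.61%
E(R) = R_f + β × MRP = 2.91% + 0.4841 × 8.61% = 7.08%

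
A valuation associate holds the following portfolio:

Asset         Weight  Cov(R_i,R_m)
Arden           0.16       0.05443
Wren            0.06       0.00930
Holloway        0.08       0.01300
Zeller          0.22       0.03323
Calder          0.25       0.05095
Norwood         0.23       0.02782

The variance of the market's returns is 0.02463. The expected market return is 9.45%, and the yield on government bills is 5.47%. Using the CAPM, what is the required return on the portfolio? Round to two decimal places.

11.41%

β_Arden = 0.05443 / 0.02463 = 2.2099
β_Wren = 0.00930 / 0.02463 = 0.3776
β_Holloway = 0.01300 / 0.02463 = 0.5278
β_Zeller = 0.03323 / 0.02463 = 1.3492
β_Calder = 0.05095 / 0.02463 = 2.0686
β_Norwood = 0.02782 / 0.02463 = 1.1295
β_P = Σ w_i β_i = 0.16×2.2099 + 0.06×0.3776 + 0.08×0.5278 + 0.22×1.3492 + 0.25×2.0686 + 0.23×1.1295 = 1.4922
MRP = 9.45% − 5.47% = 3.98%
E(R_P) = R_f + β_P × MRP = 5.47% + 1.4922 × 3.98% = 11.41%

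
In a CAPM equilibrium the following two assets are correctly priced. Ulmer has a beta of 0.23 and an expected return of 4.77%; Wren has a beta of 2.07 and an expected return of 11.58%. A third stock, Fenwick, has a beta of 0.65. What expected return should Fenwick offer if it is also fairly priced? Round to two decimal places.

MRP (SML slope) = (11.58% − 4.77%) / (2.07 − 0.23) = 6.81% / 1.84 = 3.7011%
R_f (intercept) = 4.77% − 0.23 × 3.7011% = 3.9187%
E(R_Fenwick) = R_f + β × MRP = 3.9187% + 0.65 × 3.7011% = 6.32%

6.32%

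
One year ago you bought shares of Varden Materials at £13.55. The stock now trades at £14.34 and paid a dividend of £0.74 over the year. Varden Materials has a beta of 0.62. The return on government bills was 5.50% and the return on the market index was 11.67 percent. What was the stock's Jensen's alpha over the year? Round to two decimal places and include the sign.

Realised HPR = (P1 + D1 − P0) / P0 = (14.34 + 0.74 − 13.55) / 13.55 = 1.53 / 13.55 = 11.2915%
MRP = 11.67% − 5.50% = 6.17%
CAPM required = R_f + β·MRP = 5.50% + 0.62 × 6.17% = 9.3254%
α = realised − required = 11.2915% − 9.3254% = +1.97%

+1.97%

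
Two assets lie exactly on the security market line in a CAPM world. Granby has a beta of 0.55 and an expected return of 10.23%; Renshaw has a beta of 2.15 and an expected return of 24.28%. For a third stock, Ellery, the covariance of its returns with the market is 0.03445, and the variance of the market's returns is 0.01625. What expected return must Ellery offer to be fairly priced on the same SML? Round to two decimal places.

MRP = (24.28% − 10.23%) / (2.15 − 0.55) = 8.7813%
R_f = 10.23% − 0.55 × 8.7813% = 5.4003%
β_Ellery = Cov / Var(R_m) = 0.03445 / 0.01625 = 2.1200
E(R_Ellery) = R_f + β × MRP = 5.4003% + 2.1200 × 8.7813% = 24.02%

24.02%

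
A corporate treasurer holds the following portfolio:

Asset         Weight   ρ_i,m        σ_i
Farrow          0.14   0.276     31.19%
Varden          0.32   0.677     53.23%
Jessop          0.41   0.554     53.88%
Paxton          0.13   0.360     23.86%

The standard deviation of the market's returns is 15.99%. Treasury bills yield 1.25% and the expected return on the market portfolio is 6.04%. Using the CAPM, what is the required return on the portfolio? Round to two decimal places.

9.07%

β_Farrow = 0.276 × 31.19% / 15.99% = 0.5384
β_Varden = 0.677 × 53.23% / 15.99% = 2.2537
β_Jessop = 0.554 × 53.88% / 15.99% = 1.8668
β_Paxton = 0.360 × 23.86% / 15.99% = 0.5372
β_P = Σ w_i β_i = 0.14×0.5384 + 0.32×2.2537 + 0.41×1.8668 + 0.13×0.5372 = 1.6318
MRP = 6.04% − 1.25% = 4.79%
E(R_P) = R_f + β_P × MRP = 1.25% + 1.6318 × 4.79% = 9.07%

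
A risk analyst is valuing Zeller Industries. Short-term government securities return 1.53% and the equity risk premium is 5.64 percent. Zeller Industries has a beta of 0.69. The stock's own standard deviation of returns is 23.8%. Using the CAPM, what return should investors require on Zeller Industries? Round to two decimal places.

5.42%

E(R) = R_f + β × MRP = 1.53% + 0.69 × 5.64% = 5.42%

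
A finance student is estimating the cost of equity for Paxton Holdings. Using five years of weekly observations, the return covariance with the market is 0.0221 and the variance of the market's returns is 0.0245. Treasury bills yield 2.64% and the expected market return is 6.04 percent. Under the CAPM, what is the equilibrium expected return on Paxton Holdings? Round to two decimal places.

β = Cov(R_i, R_m) / Var(R_m) = 0.0221 / 0.0245 = 0.9020
MRP = 6.04% − 2.64% = 3.40%
E(R) = R_f + β × MRP = 2.64% + 0.9020 × 3.40% = 5.71%

5.71%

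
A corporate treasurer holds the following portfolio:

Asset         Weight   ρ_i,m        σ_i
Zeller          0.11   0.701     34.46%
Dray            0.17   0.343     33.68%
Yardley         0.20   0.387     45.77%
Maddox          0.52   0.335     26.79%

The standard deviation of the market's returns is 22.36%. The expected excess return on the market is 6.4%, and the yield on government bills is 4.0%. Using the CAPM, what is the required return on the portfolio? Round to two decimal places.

β_Zeller = 0.701 × 34.46% / 22.36% = 1.0803
β_Dray = 0.343 × 33.68% / 22.36% = 0.5166
β_Yardley = 0.387 × 45.77% / 22.36% = 0.7922
β_Maddox = 0.335 × 26.79% / 22.36% = 0.4014
β_P = Σ w_i β_i = 0.11×1.0803 + 0.17×0.5166 + 0.20×0.7922 + 0.52×0.4014 = 0.5738
E(R_P) = R_f + β_P × MRP = 4.0% + 0.5738 × 6.4% = 7.67%

7.67%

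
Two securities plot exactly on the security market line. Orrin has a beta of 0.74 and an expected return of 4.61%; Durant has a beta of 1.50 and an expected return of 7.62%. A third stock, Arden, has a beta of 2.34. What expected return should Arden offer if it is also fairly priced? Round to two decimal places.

MRP (SML slope) = (7.62% − 4.61%) / (1.50 − 0.74) = 3.01% / 0.76 = 3.9605%
R_f (intercept) = 4.61% − 0.74 × 3.9605% = 1.6792%
E(R_Arden) = R_f + β × MRP = 1.6792% + 2.34 × 3.9605% = 10.95%

10.95%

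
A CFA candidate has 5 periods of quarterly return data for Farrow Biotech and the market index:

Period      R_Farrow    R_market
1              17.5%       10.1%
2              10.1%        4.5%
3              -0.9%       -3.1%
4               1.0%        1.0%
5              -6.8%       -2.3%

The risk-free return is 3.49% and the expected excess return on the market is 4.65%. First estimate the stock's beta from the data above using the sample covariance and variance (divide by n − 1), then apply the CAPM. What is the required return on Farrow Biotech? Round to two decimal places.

Mean R_i = (17.5 + 10.1 − 0.9 + 1.0 − 6.8) / 5 = 4.1800%
Mean R_m = (10.1 + 4.5 − 3.1 + 1.0 − 2.3) / 5 = 2.0400%
Σ(R_i − R̄_i)(R_m − R̄_m) = 198.9940  ⇒  Cov = 198.9940 / 4 = 49.7485
Σ(R_m − R̄_m)² = 117.3520  ⇒  Var(R_m) = 117.3520 / 4 = 29.3380
β = Cov / Var(R_m) = 49.7485 / 29.3380 = 1.6957
E(R) = R_f + β × MRP = 3.49% + 1.6957 × 4.65% = 11.38%

11.38%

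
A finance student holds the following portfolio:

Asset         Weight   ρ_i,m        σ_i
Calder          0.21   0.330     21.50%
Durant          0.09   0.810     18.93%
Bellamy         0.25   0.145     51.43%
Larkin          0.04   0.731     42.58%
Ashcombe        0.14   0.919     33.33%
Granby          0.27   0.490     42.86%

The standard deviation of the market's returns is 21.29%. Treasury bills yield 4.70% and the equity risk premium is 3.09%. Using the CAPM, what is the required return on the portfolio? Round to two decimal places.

β_Calder = 0.330 × 21.50% / 21.29% = 0.3333
β_Durant = 0.810 × 18.93% / 21.29% = 0.7202
β_Bellamy = 0.145 × 51.43% / 21.29% = 0.3503
β_Larkin = 0.731 × 42.58% / 21.29% = 1.4620
β_Ashcombe = 0.919 × 33.33% / 21.29% = 1.4387
β_Granby = 0.490 × 42.86% / 21.29% = 0.9864
β_P = Σ w_i β_i = 0.21×0.3333 + 0.09×0.7202 + 0.25×0.3503 + 0.04×1.4620 + 0.14×1.4387 + 0.27×0.9864 = 0.7486
E(R_P) = R_f + β_P × MRP = 4.70% + 0.7486 × 3.09% = 7.01%

7.01%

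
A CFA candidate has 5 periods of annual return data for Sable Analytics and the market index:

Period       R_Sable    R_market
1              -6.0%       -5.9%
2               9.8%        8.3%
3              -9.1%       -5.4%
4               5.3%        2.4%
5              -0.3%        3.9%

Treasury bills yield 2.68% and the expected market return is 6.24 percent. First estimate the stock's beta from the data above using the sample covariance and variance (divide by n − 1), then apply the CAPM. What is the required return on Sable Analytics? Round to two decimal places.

6.85%

Mean R_i = (-6.0 + 9.8 − 9.1 + 5.3 − 0.3) / 5 = -0.0600%
Mean R_m = (-5.9 + 8.3 − 5.4 + 2.4 + 3.9) / 5 = 0.6600%
Σ(R_i − R̄_i)(R_m − R̄_m) = 177.6280  ⇒  Cov = 177.6280 / 4 = 44.4070
Σ(R_m − R̄_m)² = 151.6520  ⇒  Var(R_m) = 151.6520 / 4 = 37.9130
β = Cov / Var(R_m) = 44.4070 / 37.9130 = 1.1713
MRP = 6.24% − 2.68% = 3.56%
E(R) = R_f + β × MRP = 2.68% + 1.1713 × 3.56% = 6.85%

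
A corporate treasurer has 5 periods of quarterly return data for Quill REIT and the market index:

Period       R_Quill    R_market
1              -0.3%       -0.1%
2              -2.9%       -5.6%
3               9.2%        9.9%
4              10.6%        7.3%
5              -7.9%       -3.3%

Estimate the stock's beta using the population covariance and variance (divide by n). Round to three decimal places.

1.091

Mean R_i = (-0.3 − 2.9 + 9.2 + 10.6 − 7.9) / 5 = 1.7400%
Mean R_m = (-0.1 − 5.6 + 9.9 + 7.3 − 3.3) / 5 = 1.6400%
Σ(R_i − R̄_i)(R_m − R̄_m) = 196.5320  ⇒  Cov = 196.5320 / 5 = 39.3064
Σ(R_m − R̄_m)² = 180.1120  ⇒  Var(R_m) = 180.1120 / 5 = 36.0224
β = Cov / Var(R_m) = 39.3064 / 36.0224 = 1.0912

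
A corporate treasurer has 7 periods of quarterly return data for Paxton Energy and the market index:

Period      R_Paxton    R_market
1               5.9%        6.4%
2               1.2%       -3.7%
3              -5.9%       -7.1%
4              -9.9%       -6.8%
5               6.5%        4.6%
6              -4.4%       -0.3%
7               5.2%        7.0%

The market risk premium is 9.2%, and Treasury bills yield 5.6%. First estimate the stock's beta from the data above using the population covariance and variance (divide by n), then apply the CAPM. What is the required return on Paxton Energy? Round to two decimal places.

14.33%

Mean R_i = (5.9 + 1.2 − 5.9 − 9.9 + 6.5 − 4.4 + 5.2) / 7 = -0.2000%
Mean R_m = (6.4 − 3.7 − 7.1 − 6.8 + 4.6 − 0.3 + 7.0) / 7 = 0.0143%
Σ(R_i − R̄_i)(R_m − R̄_m) = 210.1700  ⇒  Cov = 210.1700 / 7 = 30.0243
Σ(R_m − R̄_m)² = 221.5486  ⇒  Var(R_m) = 221.5486 / 7 = 31.6498
β = Cov / Var(R_m) = 30.0243 / 31.6498 = 0.9486
E(R) = R_f + β × MRP = 5.6% + 0.9486 × 9.2% = 14.33%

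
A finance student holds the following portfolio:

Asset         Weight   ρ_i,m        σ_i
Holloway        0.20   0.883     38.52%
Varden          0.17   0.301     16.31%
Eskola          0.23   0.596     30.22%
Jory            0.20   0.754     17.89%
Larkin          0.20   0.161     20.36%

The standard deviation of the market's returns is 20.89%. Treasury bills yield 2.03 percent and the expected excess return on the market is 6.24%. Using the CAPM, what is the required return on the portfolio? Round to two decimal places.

β_Holloway = 0.883 × 38.52% / 20.89% = 1.6282
β_Varden = 0.301 × 16.31% / 20.89% = 0.2350
β_Eskola = 0.596 × 30.22% / 20.89% = 0.8622
β_Jory = 0.754 × 17.89% / 20.89% = 0.6457
β_Larkin = 0.161 × 20.36% / 20.89% = 0.1569
β_P = Σ w_i β_i = 0.20×1.6282 + 0.17×0.2350 + 0.23×0.8622 + 0.20×0.6457 + 0.20×0.1569 = 0.7244
E(R_P) = R_f + β_P × MRP = 2.03% + 0.7244 × 6.24% = 6.55%

6.55%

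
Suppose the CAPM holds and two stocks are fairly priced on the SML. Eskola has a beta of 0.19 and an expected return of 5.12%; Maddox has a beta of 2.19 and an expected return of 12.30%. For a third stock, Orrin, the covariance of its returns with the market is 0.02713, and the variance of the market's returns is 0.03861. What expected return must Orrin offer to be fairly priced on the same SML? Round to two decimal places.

6.96%

MRP = (12.30% − 5.12%) / (2.19 − 0.19) = 3.5900%
R_f = 5.12% − 0.19 × 3.5900% = 4.4379%
β_Orrin = Cov / Var(R_m) = 0.02713 / 0.03861 = 0.7027
E(R_Orrin) = R_f + β × MRP = 4.4379% + 0.7027 × 3.5900% = 6.96%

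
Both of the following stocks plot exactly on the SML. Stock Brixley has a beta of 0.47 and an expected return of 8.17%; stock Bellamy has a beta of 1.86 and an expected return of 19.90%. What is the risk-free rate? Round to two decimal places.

4.20%

Both satisfy E(R) = R_f + β·MRP, so the slope of the SML is
MRP = (19.90% − 8.17%) / (1.86 − 0.47) = 11.73% / 1.39 = 8.4388%
R_f = E(R_Brixley) − β_Brixley·MRP = 8.17% − 0.47 × 8.4388% = 4.2038%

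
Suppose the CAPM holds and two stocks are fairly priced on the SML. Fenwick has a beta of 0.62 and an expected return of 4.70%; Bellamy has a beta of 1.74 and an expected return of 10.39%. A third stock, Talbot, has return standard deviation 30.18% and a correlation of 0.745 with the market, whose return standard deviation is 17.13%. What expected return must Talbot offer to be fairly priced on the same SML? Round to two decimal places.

8.22%

MRP = (10.39% − 4.70%) / (1.74 − 0.62) = 5.0804%
R_f = 4.70% − 0.62 × 5.0804% = 1.5502%
β_Talbot = ρ·σ_i/σ_m = 0.745 × 30.18 / 17.13 = 1.3126
E(R_Talbot) = R_f + β × MRP = 1.5502% + 1.3126 × 5.0804% = 8.22%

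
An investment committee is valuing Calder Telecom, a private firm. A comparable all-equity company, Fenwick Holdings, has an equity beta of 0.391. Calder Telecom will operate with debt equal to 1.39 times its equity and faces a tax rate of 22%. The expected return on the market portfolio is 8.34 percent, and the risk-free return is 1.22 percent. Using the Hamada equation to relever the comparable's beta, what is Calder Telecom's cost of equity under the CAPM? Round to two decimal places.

β_L = β_U × [1 + (1 − t)(D/E)] = 0.391 × [1 + (1 − 0.22) × 1.39]
    = 0.391 × [1 + 0.78 × 1.39] = 0.391 × 2.0842 = 0.8149
MRP = 8.34% − 1.22% = 7.12%
E(R) = R_f + β_L × MRP = 1.22% + 0.8149 × 7.12% = 7.02%

7.02%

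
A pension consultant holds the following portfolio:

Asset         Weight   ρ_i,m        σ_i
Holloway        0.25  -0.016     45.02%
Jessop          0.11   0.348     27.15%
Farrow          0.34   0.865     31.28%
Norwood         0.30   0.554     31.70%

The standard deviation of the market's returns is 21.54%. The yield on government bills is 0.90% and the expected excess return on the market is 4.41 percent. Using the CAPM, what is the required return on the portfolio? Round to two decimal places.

4.04%

β_Holloway = -0.016 × 45.02% / 21.54% = -0.0334
β_Jessop = 0.348 × 27.15% / 21.54% = 0.4386
β_Farrow = 0.865 × 31.28% / 21.54% = 1.2561
β_Norwood = 0.554 × 31.70% / 21.54% = 0.8153
β_P = Σ w_i β_i = 0.25×-0.0334 + 0.11×0.4386 + 0.34×1.2561 + 0.30×0.8153 = 0.7116
E(R_P) = R_f + β_P × MRP = 0.90% + 0.7116 × 4.41% = 4.04%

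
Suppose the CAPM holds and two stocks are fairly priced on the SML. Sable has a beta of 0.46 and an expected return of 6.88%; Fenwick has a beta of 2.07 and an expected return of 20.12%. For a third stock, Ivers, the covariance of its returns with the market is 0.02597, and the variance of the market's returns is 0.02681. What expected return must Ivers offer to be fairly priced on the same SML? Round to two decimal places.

MRP = (20.12% − 6.88%) / (2.07 − 0.46) = 8.2236%
R_f = 6.88% − 0.46 × 8.2236% = 3.0971%
β_Ivers = Cov / Var(R_m) = 0.02597 / 0.02681 = 0.9687
E(R_Ivers) = R_f + β × MRP = 3.0971% + 0.9687 × 8.2236% = 11.06%

11.06%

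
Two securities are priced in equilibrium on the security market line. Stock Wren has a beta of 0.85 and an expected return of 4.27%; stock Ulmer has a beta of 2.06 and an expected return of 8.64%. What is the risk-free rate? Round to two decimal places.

Both satisfy E(R) = R_f + β·MRP, so the slope of the SML is
MRP = (8.64% − 4.27%) / (2.06 − 0.85) = 4.37% / 1.21 = 3.6116%
R_f = E(R_Wren) − β_Wren·MRP = 4.27% − 0.85 × 3.6116% = 1.2001%

1.20%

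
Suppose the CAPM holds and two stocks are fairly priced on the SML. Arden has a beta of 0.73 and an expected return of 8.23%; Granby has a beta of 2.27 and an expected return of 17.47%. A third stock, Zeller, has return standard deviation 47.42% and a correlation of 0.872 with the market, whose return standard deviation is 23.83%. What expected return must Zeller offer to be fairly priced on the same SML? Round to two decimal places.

14.26%

MRP = (17.47% − 8.23%) / (2.27 − 0.73) = 6.0000%
R_f = 8.23% − 0.73 × 6.0000% = 3.8500%
β_Zeller = ρ·σ_i/σ_m = 0.872 × 47.42 / 23.83 = 1.7352
E(R_Zeller) = R_f + β × MRP = 3.8500% + 1.7352 × 6.0000% = 14.26%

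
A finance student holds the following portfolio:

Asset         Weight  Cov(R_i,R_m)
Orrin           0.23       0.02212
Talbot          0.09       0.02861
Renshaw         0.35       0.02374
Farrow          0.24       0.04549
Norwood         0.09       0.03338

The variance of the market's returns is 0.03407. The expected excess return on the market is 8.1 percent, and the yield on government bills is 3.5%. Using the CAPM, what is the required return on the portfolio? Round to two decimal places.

10.61%

β_Orrin = 0.02212 / 0.03407 = 0.6493
β_Talbot = 0.02861 / 0.03407 = 0.8397
β_Renshaw = 0.02374 / 0.03407 = 0.6968
β_Farrow = 0.04549 / 0.03407 = 1.3352
β_Norwood = 0.03338 / 0.03407 = 0.9797
β_P = Σ w_i β_i = 0.23×0.6493 + 0.09×0.8397 + 0.35×0.6968 + 0.24×1.3352 + 0.09×0.9797 = 0.8774
E(R_P) = R_f + β_P × MRP = 3.5% + 0.8774 × 8.1% = 10.61%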